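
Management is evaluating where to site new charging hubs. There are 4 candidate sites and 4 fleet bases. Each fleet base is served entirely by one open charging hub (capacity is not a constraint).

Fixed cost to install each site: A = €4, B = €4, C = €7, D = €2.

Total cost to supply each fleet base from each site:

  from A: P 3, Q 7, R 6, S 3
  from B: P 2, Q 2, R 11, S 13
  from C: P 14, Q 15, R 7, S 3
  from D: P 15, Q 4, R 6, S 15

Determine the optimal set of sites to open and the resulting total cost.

For any fixed open set, each fleet base goes to its cheapest open site; total = fixed + service.
{A, B}: P→B 2, Q→B 2, R→A 6, S→A 3. Service 13; fixed 8; total 21.
{A, D}: service 16 + fixed 6 = 22
{A}: P→A 3, Q→A 7, R→A 6, S→A 3. Service 19; fixed 4; total 23.
{A, B, C, D}: P→B 2, Q→B 2, R→A 6, S→A 3. Service 13; fixed 17; total 30.
(All 15 nonempty subsets were checked; A and B is lowest.)

Open A and B; minimum total cost 21.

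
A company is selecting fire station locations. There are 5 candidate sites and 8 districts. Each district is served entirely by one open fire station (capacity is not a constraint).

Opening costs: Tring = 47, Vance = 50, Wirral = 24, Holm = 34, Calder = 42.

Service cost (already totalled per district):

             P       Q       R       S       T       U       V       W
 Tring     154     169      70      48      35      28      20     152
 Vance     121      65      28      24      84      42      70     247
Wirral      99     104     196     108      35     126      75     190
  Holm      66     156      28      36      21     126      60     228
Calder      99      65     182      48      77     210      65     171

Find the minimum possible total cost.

For any fixed open set, each district goes to its cheapest open site; total = fixed + service.
{Tring, Vance, Holm}: P→Holm 66, Q→Vance 65, R→Vance 28, S→Vance 24, T→Holm 21, U→Tring 28, V→Tring 20, W→Tring 152. Service 404; fixed 131; total 535.
{Tring, Holm, Calder}: service 416 + fixed 123 = 539
{Tring, Vance, Wirral, Holm}: service 404 + fixed 155 = 559
{Tring, Vance, Wirral, Holm, Calder}: service 404 + fixed 197 = 601
No other subset beats 535.

Minimum total cost: 535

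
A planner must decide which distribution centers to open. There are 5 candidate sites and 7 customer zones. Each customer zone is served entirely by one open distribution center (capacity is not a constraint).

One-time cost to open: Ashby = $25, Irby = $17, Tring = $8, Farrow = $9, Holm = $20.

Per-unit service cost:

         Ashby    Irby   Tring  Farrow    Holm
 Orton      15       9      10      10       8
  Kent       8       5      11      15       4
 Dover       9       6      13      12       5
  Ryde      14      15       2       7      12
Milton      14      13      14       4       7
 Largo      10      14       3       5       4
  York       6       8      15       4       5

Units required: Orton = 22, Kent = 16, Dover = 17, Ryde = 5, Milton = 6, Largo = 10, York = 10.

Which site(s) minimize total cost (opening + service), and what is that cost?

Open Tring, Farrow and Holm; minimum total cost 466.

For any fixed open set, each customer zone goes to its cheapest open site; total = fixed + service.
{Tring, Farrow, Holm}: Orton→Holm 8·22=176, Kent→Holm 4·16=64, Dover→Holm 5·17=85, Ryde→Tring 2·5=10, Milton→Farrow 4·6=24, Largo→Tring 3·10=30, York→Farrow 4·10=40. Service 429; fixed 37; total 466.
{Irby, Tring, Farrow, Holm}: service 429 + fixed 54 = 483
{Tring, Holm}: service 457 + fixed 28 = 485
{Ashby, Irby, Tring, Farrow, Holm}: service 429 + fixed 79 = 508
No other subset beats 466.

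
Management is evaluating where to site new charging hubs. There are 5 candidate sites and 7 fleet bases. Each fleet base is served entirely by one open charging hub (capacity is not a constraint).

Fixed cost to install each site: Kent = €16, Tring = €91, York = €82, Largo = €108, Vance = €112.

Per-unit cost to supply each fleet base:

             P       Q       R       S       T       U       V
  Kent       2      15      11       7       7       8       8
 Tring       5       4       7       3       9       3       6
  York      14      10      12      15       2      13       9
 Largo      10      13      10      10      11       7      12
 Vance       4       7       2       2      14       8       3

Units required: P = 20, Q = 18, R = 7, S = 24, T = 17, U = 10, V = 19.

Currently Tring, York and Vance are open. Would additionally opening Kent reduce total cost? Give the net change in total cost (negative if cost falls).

Current service cost with {Tring, York, Vance}: 335.
Adding Kent: each fleet base re-picks its cheapest; new service cost 295, saving 40.
Extra fixed cost: 16. Net change = 16 − 40 = -24.
(Totals: 620 → 596.)

Yes — net change −24 (cost falls by 24).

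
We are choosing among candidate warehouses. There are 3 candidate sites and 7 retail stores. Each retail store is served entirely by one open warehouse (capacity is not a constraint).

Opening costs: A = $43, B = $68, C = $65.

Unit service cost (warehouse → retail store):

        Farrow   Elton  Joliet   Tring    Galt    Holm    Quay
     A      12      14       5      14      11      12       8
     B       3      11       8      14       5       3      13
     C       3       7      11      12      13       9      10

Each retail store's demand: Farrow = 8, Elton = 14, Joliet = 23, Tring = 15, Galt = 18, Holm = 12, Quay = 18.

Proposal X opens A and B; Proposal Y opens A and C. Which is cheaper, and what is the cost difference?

Proposal X is cheaper by 91.

Proposal X: {A, B}: Farrow→B 3·8=24, Elton→B 11·14=154, Joliet→A 5·23=115, Tring→A 14·15=210, Galt→B 5·18=90, Holm→B 3·12=36, Quay→A 8·18=144. Service 773; fixed 111; total 884.
Proposal Y: {A, C}: Farrow→C 3·8=24, Elton→C 7·14=98, Joliet→A 5·23=115, Tring→C 12·15=180, Galt→A 11·18=198, Holm→C 9·12=108, Quay→A 8·18=144. Service 867; fixed 108; total 975.
Difference: |884 − 975| = 91.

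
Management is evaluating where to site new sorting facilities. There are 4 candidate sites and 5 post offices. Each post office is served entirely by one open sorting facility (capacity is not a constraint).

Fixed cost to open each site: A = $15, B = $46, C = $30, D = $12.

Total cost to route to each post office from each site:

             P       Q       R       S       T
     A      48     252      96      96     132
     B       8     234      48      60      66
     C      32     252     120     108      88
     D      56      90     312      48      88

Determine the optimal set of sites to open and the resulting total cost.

Open B and D; minimum total cost 318.

For any fixed open set, each post office goes to its cheapest open site; total = fixed + service.
{B, D}: P→B 8, Q→D 90, R→B 48, S→D 48, T→B 66. Service 260; fixed 58; total 318.
{A, B, D}: service 260 + fixed 73 = 333
{B, C, D}: service 260 + fixed 88 = 348
{A, B, C, D}: P→B 8, Q→D 90, R→B 48, S→D 48, T→B 66. Service 260; fixed 103; total 363.
(All 15 nonempty subsets were checked; B and D is lowest.)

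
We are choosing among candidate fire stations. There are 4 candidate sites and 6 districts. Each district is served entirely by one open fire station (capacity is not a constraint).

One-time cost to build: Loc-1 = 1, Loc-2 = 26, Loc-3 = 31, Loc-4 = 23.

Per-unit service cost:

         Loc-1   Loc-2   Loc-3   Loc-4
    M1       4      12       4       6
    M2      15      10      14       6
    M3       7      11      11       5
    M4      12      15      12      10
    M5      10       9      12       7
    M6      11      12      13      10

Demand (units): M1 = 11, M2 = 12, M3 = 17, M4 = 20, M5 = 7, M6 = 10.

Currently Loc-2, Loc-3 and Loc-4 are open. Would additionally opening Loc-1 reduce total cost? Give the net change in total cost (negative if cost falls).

No — net change +1 (cost rises by 1).

Current service cost with {Loc-2, Loc-3, Loc-4}: 550.
Adding Loc-1: each district re-picks its cheapest; new service cost 550, saving 0.
Extra fixed cost: 1. Net change = 1 − 0 = 1.
(Totals: 630 → 631.)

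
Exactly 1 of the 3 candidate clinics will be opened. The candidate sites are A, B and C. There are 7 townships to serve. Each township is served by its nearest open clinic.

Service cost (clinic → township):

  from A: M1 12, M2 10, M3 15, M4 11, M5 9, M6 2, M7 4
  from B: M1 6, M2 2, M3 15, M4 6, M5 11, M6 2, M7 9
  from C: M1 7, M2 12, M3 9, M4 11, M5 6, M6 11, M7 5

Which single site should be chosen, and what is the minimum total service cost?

Choose B only; total service cost 51.

With exactly 1 open, each township uses its cheapest among the chosen.
{B}: M1→B 6, M2→B 2, M3→B 15, M4→B 6, M5→B 11, M6→B 2, M7→B 9. Service cost 51.
{C}: service cost 61
{A}: service cost 63
Among all 3 size-1 choices, {B} is lowest.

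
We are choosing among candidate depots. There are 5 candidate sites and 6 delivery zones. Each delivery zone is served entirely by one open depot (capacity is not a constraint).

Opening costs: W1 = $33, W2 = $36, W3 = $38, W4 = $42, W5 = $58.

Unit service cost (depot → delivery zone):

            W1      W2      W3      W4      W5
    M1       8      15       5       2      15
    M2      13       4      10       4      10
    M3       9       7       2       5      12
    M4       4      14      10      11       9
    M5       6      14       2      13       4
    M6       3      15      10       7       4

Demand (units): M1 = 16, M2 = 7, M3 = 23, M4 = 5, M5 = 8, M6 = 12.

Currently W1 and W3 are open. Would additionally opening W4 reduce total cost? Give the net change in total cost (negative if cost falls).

Yes — net change −48 (cost falls by 48).

Current service cost with {W1, W3}: 268.
Adding W4: each delivery zone re-picks its cheapest; new service cost 178, saving 90.
Extra fixed cost: 42. Net change = 42 − 90 = -48.
(Totals: 339 → 291.)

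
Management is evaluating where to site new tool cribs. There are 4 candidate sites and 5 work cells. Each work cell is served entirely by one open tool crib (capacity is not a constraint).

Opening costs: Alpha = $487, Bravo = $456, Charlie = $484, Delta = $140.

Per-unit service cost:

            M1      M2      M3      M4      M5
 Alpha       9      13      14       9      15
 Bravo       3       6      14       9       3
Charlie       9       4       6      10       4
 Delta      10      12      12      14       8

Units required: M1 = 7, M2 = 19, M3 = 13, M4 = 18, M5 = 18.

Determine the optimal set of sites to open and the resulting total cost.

For any fixed open set, each work cell goes to its cheapest open site; total = fixed + service.
{Charlie}: M1→Charlie 9·7=63, M2→Charlie 4·19=76, M3→Charlie 6·13=78, M4→Charlie 10·18=180, M5→Charlie 4·18=72. Service 469; fixed 484; total 953.
{Bravo}: M1→Bravo 3·7=21, M2→Bravo 6·19=114, M3→Bravo 14·13=182, M4→Bravo 9·18=162, M5→Bravo 3·18=54. Service 533; fixed 456; total 989.
{Delta}: M1→Delta 10·7=70, M2→Delta 12·19=228, M3→Delta 12·13=156, M4→Delta 14·18=252, M5→Delta 8·18=144. Service 850; fixed 140; total 990.
{Alpha, Bravo, Charlie, Delta}: M1→Bravo 3·7=21, M2→Charlie 4·19=76, M3→Charlie 6·13=78, M4→Alpha 9·18=162, M5→Bravo 3·18=54. Service 391; fixed 1567; total 1958.
(All 15 nonempty subsets were checked; Charlie only is lowest.)

Open Charlie only; minimum total cost 953.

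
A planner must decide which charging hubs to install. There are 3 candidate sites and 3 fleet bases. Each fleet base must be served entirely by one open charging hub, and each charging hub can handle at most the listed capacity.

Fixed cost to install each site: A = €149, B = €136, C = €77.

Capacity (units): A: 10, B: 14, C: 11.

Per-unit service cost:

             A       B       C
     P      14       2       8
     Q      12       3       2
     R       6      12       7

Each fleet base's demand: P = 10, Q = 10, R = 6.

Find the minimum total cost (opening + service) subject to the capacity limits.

Open {A, B, C}: P→B 2·10=20, Q→C 2·10=20, R→A 6·6=36.
Loads: A carries 6/10, B carries 10/14, C carries 10/11. Service 76; fixed 362; total 438.
Next best feasible plan costs 508.

Minimum total cost: 438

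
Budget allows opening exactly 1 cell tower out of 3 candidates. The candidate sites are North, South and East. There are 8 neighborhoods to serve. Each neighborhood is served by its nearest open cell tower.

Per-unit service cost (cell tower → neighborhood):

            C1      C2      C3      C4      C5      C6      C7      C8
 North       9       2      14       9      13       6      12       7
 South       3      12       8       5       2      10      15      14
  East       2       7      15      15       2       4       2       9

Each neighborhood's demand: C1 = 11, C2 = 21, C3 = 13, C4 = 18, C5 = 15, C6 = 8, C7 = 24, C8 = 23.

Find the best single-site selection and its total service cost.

Choose East only; total service cost 951.

With exactly 1 open, each neighborhood uses its cheapest among the chosen.
{East}: C1→East 2·11=22, C2→East 7·21=147, C3→East 15·13=195, C4→East 15·18=270, C5→East 2·15=30, C6→East 4·8=32, C7→East 2·24=48, C8→East 9·23=207. Service cost 951.
{North}: service cost 1177
{South}: service cost 1271
Among all 3 size-1 choices, {East} is lowest.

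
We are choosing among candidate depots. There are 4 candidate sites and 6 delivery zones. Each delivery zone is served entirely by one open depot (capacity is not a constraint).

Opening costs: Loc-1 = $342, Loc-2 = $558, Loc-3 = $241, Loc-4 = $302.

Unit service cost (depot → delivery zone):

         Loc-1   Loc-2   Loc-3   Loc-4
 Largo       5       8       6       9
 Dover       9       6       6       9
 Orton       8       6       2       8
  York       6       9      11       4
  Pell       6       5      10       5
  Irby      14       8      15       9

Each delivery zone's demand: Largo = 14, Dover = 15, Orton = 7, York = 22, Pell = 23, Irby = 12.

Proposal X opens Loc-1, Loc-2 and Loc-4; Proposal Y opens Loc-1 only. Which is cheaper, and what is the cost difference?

Proposal X: {Loc-1, Loc-2, Loc-4}: Largo→Loc-1 5·14=70, Dover→Loc-2 6·15=90, Orton→Loc-2 6·7=42, York→Loc-4 4·22=88, Pell→Loc-2 5·23=115, Irby→Loc-2 8·12=96. Service 501; fixed 1202; total 1703.
Proposal Y: {Loc-1}: Largo→Loc-1 5·14=70, Dover→Loc-1 9·15=135, Orton→Loc-1 8·7=56, York→Loc-1 6·22=132, Pell→Loc-1 6·23=138, Irby→Loc-1 14·12=168. Service 699; fixed 342; total 1041.
Difference: |1703 − 1041| = 662.

Proposal Y is cheaper by 662.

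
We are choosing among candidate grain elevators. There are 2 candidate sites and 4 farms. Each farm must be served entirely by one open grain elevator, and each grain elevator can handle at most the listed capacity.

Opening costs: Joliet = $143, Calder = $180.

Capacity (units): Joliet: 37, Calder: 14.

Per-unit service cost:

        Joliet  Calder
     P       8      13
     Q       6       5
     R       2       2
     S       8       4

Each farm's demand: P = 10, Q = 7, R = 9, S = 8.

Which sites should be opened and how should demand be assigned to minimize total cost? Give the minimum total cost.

Minimum total cost: 347

Open {Joliet}: P→Joliet 8·10=80, Q→Joliet 6·7=42, R→Joliet 2·9=18, S→Joliet 8·8=64.
Loads: Joliet carries 34/37. Service 204; fixed 143; total 347.
Next best feasible plan costs 495.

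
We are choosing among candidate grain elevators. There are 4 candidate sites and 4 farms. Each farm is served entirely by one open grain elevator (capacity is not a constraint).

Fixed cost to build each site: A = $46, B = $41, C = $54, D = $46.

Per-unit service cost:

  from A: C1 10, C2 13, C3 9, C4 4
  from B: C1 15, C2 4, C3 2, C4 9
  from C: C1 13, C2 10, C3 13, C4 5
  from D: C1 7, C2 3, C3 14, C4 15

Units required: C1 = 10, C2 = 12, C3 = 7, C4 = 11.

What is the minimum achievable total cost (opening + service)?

Minimum total cost: 293

For any fixed open set, each farm goes to its cheapest open site; total = fixed + service.
{A, B}: C1→A 10·10=100, C2→B 4·12=48, C3→B 2·7=14, C4→A 4·11=44. Service 206; fixed 87; total 293.
{A, B, D}: service 164 + fixed 133 = 297
{A, D}: C1→D 7·10=70, C2→D 3·12=36, C3→A 9·7=63, C4→A 4·11=44. Service 213; fixed 92; total 305.
{A, B, C, D}: C1→D 7·10=70, C2→D 3·12=36, C3→B 2·7=14, C4→A 4·11=44. Service 164; fixed 187; total 351.
No other subset beats 293.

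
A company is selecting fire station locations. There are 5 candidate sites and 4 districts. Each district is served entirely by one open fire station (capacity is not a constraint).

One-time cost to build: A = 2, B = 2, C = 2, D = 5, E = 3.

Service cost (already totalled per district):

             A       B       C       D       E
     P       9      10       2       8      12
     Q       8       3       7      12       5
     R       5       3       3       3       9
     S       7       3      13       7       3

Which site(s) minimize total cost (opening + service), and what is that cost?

For any fixed open set, each district goes to its cheapest open site; total = fixed + service.
{B, C}: P→C 2, Q→B 3, R→B 3, S→B 3. Service 11; fixed 4; total 15.
{A, B, C}: service 11 + fixed 6 = 17
{B, C, E}: P→C 2, Q→B 3, R→B 3, S→B 3. Service 11; fixed 7; total 18.
{A, B, C, D, E}: P→C 2, Q→B 3, R→B 3, S→B 3. Service 11; fixed 14; total 25.
No other subset beats 15.

Open B and C; minimum total cost 15.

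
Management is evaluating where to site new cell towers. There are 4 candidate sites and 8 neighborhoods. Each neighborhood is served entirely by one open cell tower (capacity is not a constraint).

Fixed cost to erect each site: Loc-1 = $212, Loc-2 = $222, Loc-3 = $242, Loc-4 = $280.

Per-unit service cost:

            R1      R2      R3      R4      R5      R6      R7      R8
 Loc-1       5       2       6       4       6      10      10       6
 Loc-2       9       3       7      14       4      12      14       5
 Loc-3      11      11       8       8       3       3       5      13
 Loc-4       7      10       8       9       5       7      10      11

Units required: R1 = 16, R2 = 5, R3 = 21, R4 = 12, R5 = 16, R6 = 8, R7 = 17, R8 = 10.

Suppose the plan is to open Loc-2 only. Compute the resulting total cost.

Each neighborhood is assigned to its cheapest site among the open ones.
{Loc-2}: R1→Loc-2 9·16=144, R2→Loc-2 3·5=15, R3→Loc-2 7·21=147, R4→Loc-2 14·12=168, R5→Loc-2 4·16=64, R6→Loc-2 12·8=96, R7→Loc-2 14·17=238, R8→Loc-2 5·10=50. Service 922; fixed 222; total 1144.

Total cost: 1144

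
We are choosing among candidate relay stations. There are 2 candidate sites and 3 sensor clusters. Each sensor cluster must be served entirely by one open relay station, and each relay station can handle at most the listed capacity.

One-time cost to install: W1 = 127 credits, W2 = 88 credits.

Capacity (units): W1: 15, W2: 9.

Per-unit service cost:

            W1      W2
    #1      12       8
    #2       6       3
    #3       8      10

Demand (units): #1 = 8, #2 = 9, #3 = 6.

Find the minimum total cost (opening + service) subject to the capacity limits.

Open {W1, W2}: #1→W2 8·8=64, #2→W1 6·9=54, #3→W1 8·6=48.
Loads: W1 carries 15/15, W2 carries 8/9. Service 166; fixed 215; total 381.
Next best feasible plan costs 386.

Minimum total cost: 381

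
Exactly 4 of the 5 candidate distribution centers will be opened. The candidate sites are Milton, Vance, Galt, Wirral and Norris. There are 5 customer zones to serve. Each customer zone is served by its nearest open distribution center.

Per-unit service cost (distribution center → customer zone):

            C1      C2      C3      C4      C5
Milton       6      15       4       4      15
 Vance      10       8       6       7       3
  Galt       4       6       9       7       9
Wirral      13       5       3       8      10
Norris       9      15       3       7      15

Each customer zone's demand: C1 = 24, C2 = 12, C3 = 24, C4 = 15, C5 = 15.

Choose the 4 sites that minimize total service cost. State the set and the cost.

Choose Milton, Vance, Galt and Wirral; total service cost 333.

With exactly 4 open, each customer zone uses its cheapest among the chosen.
{Milton, Vance, Galt, Wirral}: C1→Galt 4·24=96, C2→Wirral 5·12=60, C3→Wirral 3·24=72, C4→Milton 4·15=60, C5→Vance 3·15=45. Service cost 333.
{Milton, Vance, Galt, Norris}: service cost 345
{Vance, Galt, Wirral, Norris}: service cost 378
Among all 5 size-4 choices, {Milton, Vance, Galt, Wirral} is lowest.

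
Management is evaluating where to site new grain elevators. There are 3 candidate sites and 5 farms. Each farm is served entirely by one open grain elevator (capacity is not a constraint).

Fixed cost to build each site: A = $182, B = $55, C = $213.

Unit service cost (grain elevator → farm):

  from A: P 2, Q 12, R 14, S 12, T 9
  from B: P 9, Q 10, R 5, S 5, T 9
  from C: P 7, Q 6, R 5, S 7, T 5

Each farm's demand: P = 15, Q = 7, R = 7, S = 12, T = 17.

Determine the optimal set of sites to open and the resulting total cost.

Open B only; minimum total cost 508.

For any fixed open set, each farm goes to its cheapest open site; total = fixed + service.
{B}: P→B 9·15=135, Q→B 10·7=70, R→B 5·7=35, S→B 5·12=60, T→B 9·17=153. Service 453; fixed 55; total 508.
{C}: service 351 + fixed 213 = 564
{A, B}: P→A 2·15=30, Q→B 10·7=70, R→B 5·7=35, S→B 5·12=60, T→A 9·17=153. Service 348; fixed 237; total 585.
{A, B, C}: service 252 + fixed 450 = 702
(All 7 nonempty subsets were checked; B only is lowest.)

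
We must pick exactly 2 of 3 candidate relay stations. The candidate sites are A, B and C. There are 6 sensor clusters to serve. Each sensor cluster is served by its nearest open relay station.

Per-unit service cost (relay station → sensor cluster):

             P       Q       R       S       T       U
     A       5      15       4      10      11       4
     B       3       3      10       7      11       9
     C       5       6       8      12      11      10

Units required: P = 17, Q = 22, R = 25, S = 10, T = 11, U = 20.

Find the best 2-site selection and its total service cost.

Choose A and B; total service cost 488.

With exactly 2 open, each sensor cluster uses its cheapest among the chosen.
{A, B}: P→B 3·17=51, Q→B 3·22=66, R→A 4·25=100, S→B 7·10=70, T→A 11·11=121, U→A 4·20=80. Service cost 488.
{A, C}: service cost 618
{B, C}: service cost 688
Among all 3 size-2 choices, {A, B} is lowest.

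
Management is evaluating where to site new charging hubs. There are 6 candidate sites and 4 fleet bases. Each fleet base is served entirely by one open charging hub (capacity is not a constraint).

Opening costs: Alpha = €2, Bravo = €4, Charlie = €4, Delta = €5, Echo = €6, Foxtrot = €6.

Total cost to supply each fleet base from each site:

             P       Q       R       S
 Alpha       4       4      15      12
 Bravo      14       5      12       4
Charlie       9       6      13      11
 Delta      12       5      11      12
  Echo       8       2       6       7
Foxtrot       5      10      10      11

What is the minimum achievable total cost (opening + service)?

Minimum total cost: 27

For any fixed open set, each fleet base goes to its cheapest open site; total = fixed + service.
{Alpha, Echo}: P→Alpha 4, Q→Echo 2, R→Echo 6, S→Echo 7. Service 19; fixed 8; total 27.
{Alpha, Bravo, Echo}: P→Alpha 4, Q→Echo 2, R→Echo 6, S→Bravo 4. Service 16; fixed 12; total 28.
{Echo}: service 23 + fixed 6 = 29
{Alpha, Bravo, Charlie, Delta, Echo, Foxtrot}: P→Alpha 4, Q→Echo 2, R→Echo 6, S→Bravo 4. Service 16; fixed 27; total 43.
No other subset beats 27.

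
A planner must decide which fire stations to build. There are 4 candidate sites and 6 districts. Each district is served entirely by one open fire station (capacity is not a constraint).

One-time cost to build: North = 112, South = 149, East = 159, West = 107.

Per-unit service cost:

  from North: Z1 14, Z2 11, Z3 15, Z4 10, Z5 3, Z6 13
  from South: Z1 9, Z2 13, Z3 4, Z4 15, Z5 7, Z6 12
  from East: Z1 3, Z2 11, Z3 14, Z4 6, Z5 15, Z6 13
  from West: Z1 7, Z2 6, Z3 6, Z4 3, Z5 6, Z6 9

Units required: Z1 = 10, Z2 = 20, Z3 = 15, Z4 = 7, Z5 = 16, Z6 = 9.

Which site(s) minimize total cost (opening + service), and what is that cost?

Open West only; minimum total cost 585.

For any fixed open set, each district goes to its cheapest open site; total = fixed + service.
{West}: Z1→West 7·10=70, Z2→West 6·20=120, Z3→West 6·15=90, Z4→West 3·7=21, Z5→West 6·16=96, Z6→West 9·9=81. Service 478; fixed 107; total 585.
{North, West}: service 430 + fixed 219 = 649
{South, West}: service 448 + fixed 256 = 704
{North, South, East, West}: Z1→East 3·10=30, Z2→West 6·20=120, Z3→South 4·15=60, Z4→West 3·7=21, Z5→North 3·16=48, Z6→West 9·9=81. Service 360; fixed 527; total 887.
No other subset beats 585.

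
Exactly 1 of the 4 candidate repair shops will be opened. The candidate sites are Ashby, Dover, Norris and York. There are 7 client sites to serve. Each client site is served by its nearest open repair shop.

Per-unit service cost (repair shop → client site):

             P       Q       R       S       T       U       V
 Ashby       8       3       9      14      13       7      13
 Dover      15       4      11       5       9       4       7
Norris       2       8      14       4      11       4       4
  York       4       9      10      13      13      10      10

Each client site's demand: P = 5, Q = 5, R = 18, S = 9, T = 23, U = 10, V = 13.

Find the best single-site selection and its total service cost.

With exactly 1 open, each client site uses its cheapest among the chosen.
{Dover}: P→Dover 15·5=75, Q→Dover 4·5=20, R→Dover 11·18=198, S→Dover 5·9=45, T→Dover 9·23=207, U→Dover 4·10=40, V→Dover 7·13=91. Service cost 676.
{Norris}: service cost 683
{Ashby}: service cost 881
Among all 4 size-1 choices, {Dover} is lowest.

Choose Dover only; total service cost 676.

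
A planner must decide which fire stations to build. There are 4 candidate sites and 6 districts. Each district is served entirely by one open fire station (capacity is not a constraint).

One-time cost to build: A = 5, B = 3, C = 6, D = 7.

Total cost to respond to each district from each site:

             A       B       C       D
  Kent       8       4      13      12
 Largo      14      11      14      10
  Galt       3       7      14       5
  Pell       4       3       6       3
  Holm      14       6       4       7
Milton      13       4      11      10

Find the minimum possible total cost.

Minimum total cost: 38

For any fixed open set, each district goes to its cheapest open site; total = fixed + service.
{B}: Kent→B 4, Largo→B 11, Galt→B 7, Pell→B 3, Holm→B 6, Milton→B 4. Service 35; fixed 3; total 38.
{A, B}: Kent→B 4, Largo→B 11, Galt→A 3, Pell→B 3, Holm→B 6, Milton→B 4. Service 31; fixed 8; total 39.
{B, C}: service 33 + fixed 9 = 42
{A, B, C, D}: service 28 + fixed 21 = 49
No other subset beats 38.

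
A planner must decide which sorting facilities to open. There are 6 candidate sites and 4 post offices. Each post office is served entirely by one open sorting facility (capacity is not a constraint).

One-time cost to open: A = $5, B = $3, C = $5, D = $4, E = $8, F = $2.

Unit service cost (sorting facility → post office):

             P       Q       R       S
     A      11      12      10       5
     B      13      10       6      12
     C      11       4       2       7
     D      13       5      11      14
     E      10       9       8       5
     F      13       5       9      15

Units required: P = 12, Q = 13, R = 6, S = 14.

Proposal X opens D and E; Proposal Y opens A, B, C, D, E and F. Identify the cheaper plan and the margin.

Proposal Y is cheaper by 34.

Proposal X: {D, E}: P→E 10·12=120, Q→D 5·13=65, R→E 8·6=48, S→E 5·14=70. Service 303; fixed 12; total 315.
Proposal Y: {A, B, C, D, E, F}: P→E 10·12=120, Q→C 4·13=52, R→C 2·6=12, S→A 5·14=70. Service 254; fixed 27; total 281.
Difference: |315 − 281| = 34.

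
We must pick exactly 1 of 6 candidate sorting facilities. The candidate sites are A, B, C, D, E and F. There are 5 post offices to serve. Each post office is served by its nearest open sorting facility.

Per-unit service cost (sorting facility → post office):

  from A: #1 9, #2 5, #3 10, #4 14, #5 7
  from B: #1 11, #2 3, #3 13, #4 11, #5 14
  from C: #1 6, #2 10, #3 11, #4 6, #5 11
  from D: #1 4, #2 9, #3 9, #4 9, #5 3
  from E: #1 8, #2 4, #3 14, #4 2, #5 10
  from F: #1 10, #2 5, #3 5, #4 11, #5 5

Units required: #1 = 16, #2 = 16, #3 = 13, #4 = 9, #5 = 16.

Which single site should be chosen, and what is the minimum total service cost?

With exactly 1 open, each post office uses its cheapest among the chosen.
{D}: #1→D 4·16=64, #2→D 9·16=144, #3→D 9·13=117, #4→D 9·9=81, #5→D 3·16=48. Service cost 454.
{F}: service cost 484
{E}: service cost 552
Among all 6 size-1 choices, {D} is lowest.

Choose D only; total service cost 454.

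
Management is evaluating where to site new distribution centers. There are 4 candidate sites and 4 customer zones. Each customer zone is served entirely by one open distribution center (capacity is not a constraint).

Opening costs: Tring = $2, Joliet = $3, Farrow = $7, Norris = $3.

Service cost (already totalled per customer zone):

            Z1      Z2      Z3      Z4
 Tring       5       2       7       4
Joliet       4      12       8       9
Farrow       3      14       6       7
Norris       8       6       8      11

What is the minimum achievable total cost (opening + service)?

For any fixed open set, each customer zone goes to its cheapest open site; total = fixed + service.
{Tring}: Z1→Tring 5, Z2→Tring 2, Z3→Tring 7, Z4→Tring 4. Service 18; fixed 2; total 20.
{Tring, Joliet}: service 17 + fixed 5 = 22
{Tring, Norris}: service 18 + fixed 5 = 23
{Tring, Joliet, Farrow, Norris}: service 15 + fixed 15 = 30
No other subset beats 20.

Minimum total cost: 20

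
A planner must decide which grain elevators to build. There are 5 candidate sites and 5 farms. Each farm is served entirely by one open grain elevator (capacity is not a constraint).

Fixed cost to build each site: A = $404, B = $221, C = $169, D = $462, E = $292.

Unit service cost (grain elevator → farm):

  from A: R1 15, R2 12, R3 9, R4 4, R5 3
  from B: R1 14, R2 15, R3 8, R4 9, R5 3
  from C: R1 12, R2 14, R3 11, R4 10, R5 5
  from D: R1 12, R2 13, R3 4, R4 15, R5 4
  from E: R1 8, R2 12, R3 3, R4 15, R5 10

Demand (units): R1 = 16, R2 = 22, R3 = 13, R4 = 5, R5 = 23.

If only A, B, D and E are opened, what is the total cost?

Total cost: 1899

Each farm is assigned to its cheapest site among the open ones.
{A, B, D, E}: R1→E 8·16=128, R2→A 12·22=264, R3→E 3·13=39, R4→A 4·5=20, R5→A 3·23=69. Service 520; fixed 1379; total 1899.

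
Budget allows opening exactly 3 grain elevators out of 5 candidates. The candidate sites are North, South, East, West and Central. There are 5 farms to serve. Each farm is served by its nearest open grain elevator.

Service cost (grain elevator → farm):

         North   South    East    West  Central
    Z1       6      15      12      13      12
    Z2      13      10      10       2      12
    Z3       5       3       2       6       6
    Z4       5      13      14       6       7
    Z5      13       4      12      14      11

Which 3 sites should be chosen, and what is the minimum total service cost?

Choose North, South and West; total service cost 20.

With exactly 3 open, each farm uses its cheapest among the chosen.
{North, South, West}: Z1→North 6, Z2→West 2, Z3→South 3, Z4→North 5, Z5→South 4. Service cost 20.
{South, East, West}: service cost 26
{North, South, East}: service cost 27
Among all 10 size-3 choices, {North, South, West} is lowest.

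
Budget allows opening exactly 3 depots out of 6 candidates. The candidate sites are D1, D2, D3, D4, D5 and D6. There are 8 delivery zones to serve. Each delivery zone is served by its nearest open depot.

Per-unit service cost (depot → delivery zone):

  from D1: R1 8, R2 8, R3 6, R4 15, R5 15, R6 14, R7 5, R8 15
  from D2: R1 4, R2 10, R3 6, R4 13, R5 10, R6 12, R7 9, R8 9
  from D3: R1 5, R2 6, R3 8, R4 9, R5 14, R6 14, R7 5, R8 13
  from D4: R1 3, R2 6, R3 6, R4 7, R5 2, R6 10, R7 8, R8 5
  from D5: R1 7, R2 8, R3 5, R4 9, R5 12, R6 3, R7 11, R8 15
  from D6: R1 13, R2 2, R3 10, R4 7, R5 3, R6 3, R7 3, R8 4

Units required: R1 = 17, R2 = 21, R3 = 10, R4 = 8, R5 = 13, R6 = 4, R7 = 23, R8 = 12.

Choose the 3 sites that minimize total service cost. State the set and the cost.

Choose D4, D5 and D6; total service cost 354.

With exactly 3 open, each delivery zone uses its cheapest among the chosen.
{D4, D5, D6}: R1→D4 3·17=51, R2→D6 2·21=42, R3→D5 5·10=50, R4→D4 7·8=56, R5→D4 2·13=26, R6→D5 3·4=12, R7→D6 3·23=69, R8→D6 4·12=48. Service cost 354.
{D1, D4, D6}: service cost 364
{D2, D4, D6}: service cost 364
Among all 20 size-3 choices, {D4, D5, D6} is lowest.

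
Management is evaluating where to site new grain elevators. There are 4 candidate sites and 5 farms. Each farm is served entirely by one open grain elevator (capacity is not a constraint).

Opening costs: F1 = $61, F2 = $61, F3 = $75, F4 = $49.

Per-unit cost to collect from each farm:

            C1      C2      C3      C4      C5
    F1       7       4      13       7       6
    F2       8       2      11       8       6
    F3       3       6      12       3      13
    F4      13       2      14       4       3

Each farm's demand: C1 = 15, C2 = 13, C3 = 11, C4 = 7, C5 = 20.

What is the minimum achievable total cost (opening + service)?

For any fixed open set, each farm goes to its cheapest open site; total = fixed + service.
{F3, F4}: C1→F3 3·15=45, C2→F4 2·13=26, C3→F3 12·11=132, C4→F3 3·7=21, C5→F4 3·20=60. Service 284; fixed 124; total 408.
{F2, F3, F4}: service 273 + fixed 185 = 458
{F2, F4}: C1→F2 8·15=120, C2→F2 2·13=26, C3→F2 11·11=121, C4→F4 4·7=28, C5→F4 3·20=60. Service 355; fixed 110; total 465.
{F1, F2, F3, F4}: service 273 + fixed 246 = 519
No other subset beats 408.

Minimum total cost: 408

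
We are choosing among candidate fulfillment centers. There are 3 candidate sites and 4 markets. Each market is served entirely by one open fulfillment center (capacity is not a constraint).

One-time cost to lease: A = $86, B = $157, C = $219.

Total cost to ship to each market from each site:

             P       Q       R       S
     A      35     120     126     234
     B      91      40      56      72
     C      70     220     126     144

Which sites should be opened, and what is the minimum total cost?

For any fixed open set, each market goes to its cheapest open site; total = fixed + service.
{B}: P→B 91, Q→B 40, R→B 56, S→B 72. Service 259; fixed 157; total 416.
{A, B}: service 203 + fixed 243 = 446
{A}: P→A 35, Q→A 120, R→A 126, S→A 234. Service 515; fixed 86; total 601.
{A, B, C}: service 203 + fixed 462 = 665
No other subset beats 416.

Open B only; minimum total cost 416.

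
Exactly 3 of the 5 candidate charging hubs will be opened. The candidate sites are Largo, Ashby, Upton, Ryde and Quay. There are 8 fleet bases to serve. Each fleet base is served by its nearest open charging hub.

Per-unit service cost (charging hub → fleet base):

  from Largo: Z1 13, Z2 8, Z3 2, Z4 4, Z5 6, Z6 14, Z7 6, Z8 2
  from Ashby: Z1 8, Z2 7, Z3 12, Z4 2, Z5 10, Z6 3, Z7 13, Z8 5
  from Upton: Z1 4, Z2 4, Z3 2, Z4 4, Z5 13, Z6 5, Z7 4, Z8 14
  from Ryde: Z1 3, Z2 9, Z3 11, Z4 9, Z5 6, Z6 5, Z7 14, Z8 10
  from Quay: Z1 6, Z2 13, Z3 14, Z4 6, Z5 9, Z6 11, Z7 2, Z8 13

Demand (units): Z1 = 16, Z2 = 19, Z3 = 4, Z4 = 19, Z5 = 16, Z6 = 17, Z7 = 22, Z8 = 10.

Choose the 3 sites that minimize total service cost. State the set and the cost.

Choose Largo, Ashby and Upton; total service cost 441.

With exactly 3 open, each fleet base uses its cheapest among the chosen.
{Largo, Ashby, Upton}: Z1→Upton 4·16=64, Z2→Upton 4·19=76, Z3→Largo 2·4=8, Z4→Ashby 2·19=38, Z5→Largo 6·16=96, Z6→Ashby 3·17=51, Z7→Upton 4·22=88, Z8→Largo 2·10=20. Service cost 441.
{Ashby, Upton, Ryde}: service cost 455
{Largo, Upton, Quay}: service cost 469
Among all 10 size-3 choices, {Largo, Ashby, Upton} is lowest.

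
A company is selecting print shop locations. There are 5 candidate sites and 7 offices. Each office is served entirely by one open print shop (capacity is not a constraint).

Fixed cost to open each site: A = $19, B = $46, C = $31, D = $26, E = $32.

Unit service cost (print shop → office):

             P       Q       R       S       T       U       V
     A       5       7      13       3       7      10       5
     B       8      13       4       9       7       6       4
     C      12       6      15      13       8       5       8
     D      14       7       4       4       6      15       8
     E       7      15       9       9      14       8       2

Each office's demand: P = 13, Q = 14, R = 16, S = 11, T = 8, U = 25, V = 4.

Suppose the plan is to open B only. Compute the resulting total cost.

Each office is assigned to its cheapest site among the open ones.
{B}: P→B 8·13=104, Q→B 13·14=182, R→B 4·16=64, S→B 9·11=99, T→B 7·8=56, U→B 6·25=150, V→B 4·4=16. Service 671; fixed 46; total 717.

Total cost: 717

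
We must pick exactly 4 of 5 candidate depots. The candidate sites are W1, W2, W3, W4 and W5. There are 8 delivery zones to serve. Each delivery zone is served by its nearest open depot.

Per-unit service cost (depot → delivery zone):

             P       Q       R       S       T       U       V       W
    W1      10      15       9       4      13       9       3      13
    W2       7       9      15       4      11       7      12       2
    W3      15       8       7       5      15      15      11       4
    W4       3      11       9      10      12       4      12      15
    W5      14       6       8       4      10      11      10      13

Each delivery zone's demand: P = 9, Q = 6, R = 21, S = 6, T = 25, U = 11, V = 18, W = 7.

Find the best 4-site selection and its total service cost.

With exactly 4 open, each delivery zone uses its cheapest among the chosen.
{W1, W3, W4, W5}: P→W4 3·9=27, Q→W5 6·6=36, R→W3 7·21=147, S→W1 4·6=24, T→W5 10·25=250, U→W4 4·11=44, V→W1 3·18=54, W→W3 4·7=28. Service cost 610.
{W1, W2, W4, W5}: service cost 617
{W1, W2, W3, W4}: service cost 633
Among all 5 size-4 choices, {W1, W3, W4, W5} is lowest.

Choose W1, W3, W4 and W5; total service cost 610.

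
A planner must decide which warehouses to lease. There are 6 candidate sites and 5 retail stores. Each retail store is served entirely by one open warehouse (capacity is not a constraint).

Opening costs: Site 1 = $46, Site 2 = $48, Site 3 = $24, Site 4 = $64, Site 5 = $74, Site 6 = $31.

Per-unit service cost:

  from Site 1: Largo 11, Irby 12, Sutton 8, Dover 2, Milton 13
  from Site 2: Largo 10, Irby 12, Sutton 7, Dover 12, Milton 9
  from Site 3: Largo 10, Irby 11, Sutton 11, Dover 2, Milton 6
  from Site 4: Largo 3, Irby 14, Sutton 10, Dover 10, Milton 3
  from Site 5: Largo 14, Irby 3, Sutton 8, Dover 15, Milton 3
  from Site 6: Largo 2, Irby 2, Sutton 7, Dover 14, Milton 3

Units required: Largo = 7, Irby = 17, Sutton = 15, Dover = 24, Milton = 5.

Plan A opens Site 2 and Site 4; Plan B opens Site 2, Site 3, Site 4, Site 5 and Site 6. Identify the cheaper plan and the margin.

Plan A: {Site 2, Site 4}: Largo→Site 4 3·7=21, Irby→Site 2 12·17=204, Sutton→Site 2 7·15=105, Dover→Site 4 10·24=240, Milton→Site 4 3·5=15. Service 585; fixed 112; total 697.
Plan B: {Site 2, Site 3, Site 4, Site 5, Site 6}: Largo→Site 6 2·7=14, Irby→Site 6 2·17=34, Sutton→Site 2 7·15=105, Dover→Site 3 2·24=48, Milton→Site 4 3·5=15. Service 216; fixed 241; total 457.
Difference: |697 − 457| = 240.

Plan B is cheaper by 240.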